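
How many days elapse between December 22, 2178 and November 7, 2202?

Day-of-year of December 22, 2178: 356.
Day-of-year of November 7, 2202: 311.
2178 has 365 days, so 365 − 356 = 9 days remain in 2178.
Full years 2179–2201: 18 common + 5 leap = 18×365 + 5×366 = 8400 days.
Total: 9 + 8400 + 311 = 8720 days.

8720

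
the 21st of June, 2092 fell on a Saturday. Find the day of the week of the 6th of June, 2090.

Tuesday

Count forward from the earlier date (June 6, 2090) to the later (June 21, 2092):
June 6, 2090 → June 6, 2091: 365 days.
June 6, 2091 → June 6, 2092: 366 days (2092 is a leap year).
Within June 2092: 21 − 6 = 15 days.
Total: 746 days.
746 mod 7 = 4, so 4 days before Saturday is Tuesday.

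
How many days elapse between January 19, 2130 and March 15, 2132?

January 2130: 31 − 19 = 12 days remain.
Then 25 full months totalling 759 days.
March 1–15, 2132: 15 days.
Total: 12 + 759 + 15 = 786 days.

786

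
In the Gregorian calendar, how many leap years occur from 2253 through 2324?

17

Years divisible by 4: 2256, 2260, …, 2324 — 18 in all.
Of these, 2300 is divisible by 100 but not 400, so not leap.
Leap years: 18 − 1 = 17.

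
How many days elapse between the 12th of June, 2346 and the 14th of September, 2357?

4112

Day-of-year of June 12, 2346: 163.
Day-of-year of September 14, 2357: 257.
2346 has 365 days, so 365 − 163 = 202 days remain in 2346.
Full years 2347–2356: 7 common + 3 leap = 7×365 + 3×366 = 3653 days.
Total: 202 + 3653 + 257 = 4112 days.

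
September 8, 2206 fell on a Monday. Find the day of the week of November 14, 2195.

Saturday

Count forward from the earlier date (November 14, 2195) to the later (September 8, 2206):
Day-of-year of November 14, 2195: 318.
Day-of-year of September 8, 2206: 251.
2195 has 365 days, so 365 − 318 = 47 days remain in 2195.
Full years 2196–2205: 8 common + 2 leap = 8×365 + 2×366 = 3652 days.
Total: 47 + 3652 + 251 = 3950 days.
3950 mod 7 = 2, so 2 days before Monday is Saturday.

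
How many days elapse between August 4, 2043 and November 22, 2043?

August 2043: 31 − 4 = 27 days remain.
Then September (30), October (31): 30 + 31 = 61 days.
November 1–22, 2043: 22 days.
Total: 27 + 61 + 22 = 110 days.

110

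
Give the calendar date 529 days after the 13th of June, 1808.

the 24th of November, 1809

Count 529 days after June 13, 1808:
Day-of-year of June 13, 1808: 165.
Day-of-year of November 24, 1809: 328.
1808 has 366 days, so 366 − 165 = 201 days remain in 1808.
Total: 201 + 328 = 529 days.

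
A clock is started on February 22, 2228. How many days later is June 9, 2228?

108

February 2228: 29 − 22 = 7 days remain (2228 is a leap year, so February has 29 days).
Then March (31), April (30), May (31): 31 + 30 + 31 = 92 days.
June 1–9, 2228: 9 days.
Total: 7 + 92 + 9 = 108 days.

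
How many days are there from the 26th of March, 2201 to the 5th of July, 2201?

March 2201: 31 − 26 = 5 days remain.
Then April (30), May (31), June (30): 30 + 31 + 30 = 91 days.
July 1–5, 2201: 5 days.
Total: 5 + 91 + 5 = 101 days.

101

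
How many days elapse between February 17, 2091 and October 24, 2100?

3536

Day-of-year of February 17, 2091: 48.
Day-of-year of October 24, 2100: 297.
2091 has 365 days, so 365 − 48 = 317 days remain in 2091.
Full years 2092–2099: 6 common + 2 leap = 6×365 + 2×366 = 2922 days.
Total: 317 + 2922 + 297 = 3536 days.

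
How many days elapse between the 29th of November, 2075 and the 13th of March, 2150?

Day-of-year of November 29, 2075: 333.
Day-of-year of March 13, 2150: 72.
2075 has 365 days, so 365 − 333 = 32 days remain in 2075.
Full years 2076–2149: 56 common + 18 leap = 56×365 + 18×366 = 27028 days.
Total: 32 + 27028 + 72 = 27132 days.

27132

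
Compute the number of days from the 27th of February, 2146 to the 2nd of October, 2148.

Day-of-year of February 27, 2146: 58.
Day-of-year of October 2, 2148: 276.
2146 has 365 days, so 365 − 58 = 307 days remain in 2146.
Full years: 2147: 365. Sum = 365.
Total: 307 + 365 + 276 = 948 days.

948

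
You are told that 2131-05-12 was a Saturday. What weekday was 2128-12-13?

Monday

Count forward from the earlier date (December 13, 2128) to the later (May 12, 2131):
Day-of-year of December 13, 2128: 348.
Day-of-year of May 12, 2131: 132.
2128 has 366 days, so 366 − 348 = 18 days remain in 2128.
Full years: 2129: 365; 2130: 365. Sum = 730.
Total: 18 + 730 + 132 = 880 days.
880 mod 7 = 5, so 5 days before Saturday is Monday.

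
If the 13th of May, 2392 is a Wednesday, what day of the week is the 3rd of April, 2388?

Sunday

Count forward from the earlier date (April 3, 2388) to the later (May 13, 2392):
Day-of-year of April 3, 2388: 94.
Day-of-year of May 13, 2392: 134.
2388 has 366 days, so 366 − 94 = 272 days remain in 2388.
Full years: 2389: 365; 2390: 365; 2391: 365. Sum = 1095.
Total: 272 + 1095 + 134 = 1501 days.
1501 mod 7 = 3, so 3 days before Wednesday is Sunday.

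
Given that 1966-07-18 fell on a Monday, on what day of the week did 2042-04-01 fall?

Tuesday

Day-of-year of July 18, 1966: 199.
Day-of-year of April 1, 2042: 91.
1966 has 365 days, so 365 − 199 = 166 days remain in 1966.
Full years 1967–2041: 56 common + 19 leap = 56×365 + 19×366 = 27394 days.
Total: 166 + 27394 + 91 = 27651 days.
27651 mod 7 = 1, so 1 day after Monday is Tuesday.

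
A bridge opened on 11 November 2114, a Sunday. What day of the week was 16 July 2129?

Day-of-year of November 11, 2114: 315.
Day-of-year of July 16, 2129: 197.
2114 has 365 days, so 365 − 315 = 50 days remain in 2114.
Full years 2115–2128: 10 common + 4 leap = 10×365 + 4×366 = 5114 days.
Total: 50 + 5114 + 197 = 5361 days.
5361 mod 7 = 6, so 6 days after Sunday is Saturday.

Saturday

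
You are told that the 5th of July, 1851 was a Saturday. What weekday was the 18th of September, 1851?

July 1851: 31 − 5 = 26 days remain.
Then August (31): 31 days.
September 1–18, 1851: 18 days.
Total: 26 + 31 + 18 = 75 days.
75 mod 7 = 5, so 5 days after Saturday is Thursday.

Thursday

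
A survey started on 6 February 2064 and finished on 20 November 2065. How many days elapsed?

February 6, 2064 → February 6, 2065: 366 days (2064 is a leap year).
February 2065: 28 − 6 = 22 days remain (2065 is not a leap year, so February has 28 days).
Then March (31), April (30), May (31), June (30), July (31), August (31), September (30), October (31): 31 + 30 + 31 + 30 + 31 + 31 + 30 + 31 = 245 days.
November 1–20, 2065: 20 days.
Residual: 287 days.
Total: 653 days.

653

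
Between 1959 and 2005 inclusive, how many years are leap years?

Years divisible by 4 in [1959, 2005]: 1960, 1964, 1968, 1972, 1976, 1980, 1984, 1988, 1992, 1996, 2000, 2004.
2000 is divisible by 400, so still leap.
No century exceptions apply. Count: 12.

12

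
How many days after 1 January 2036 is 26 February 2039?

January 1, 2036 → January 1, 2037: 366 days (2036 is a leap year).
January 1, 2037 → January 1, 2038: 365 days.
January 1, 2038 → January 1, 2039: 365 days.
January 2039: 31 − 1 = 30 days remain.
February 1–26, 2039: 26 days (2039 is not a leap year).
Residual: 56 days.
Total: 1152 days.

1152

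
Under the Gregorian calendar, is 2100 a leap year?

No

2100 is not a leap year (divisible by 100 but not 400).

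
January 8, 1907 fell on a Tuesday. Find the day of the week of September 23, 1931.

Day-of-year of January 8, 1907: 8.
Day-of-year of September 23, 1931: 266.
1907 has 365 days, so 365 − 8 = 357 days remain in 1907.
Full years 1908–1930: 17 common + 6 leap = 17×365 + 6×366 = 8401 days.
Total: 357 + 8401 + 266 = 9024 days.
9024 mod 7 = 1, so 1 day after Tuesday is Wednesday.

Wednesday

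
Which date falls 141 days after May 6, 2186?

September 24, 2186

Count 141 days after May 6, 2186:
May 2186: 31 − 6 = 25 days remain.
Then June (30), July (31), August (31): 30 + 31 + 31 = 92 days.
September 1–24, 2186: 24 days.
Total: 25 + 92 + 24 = 141 days.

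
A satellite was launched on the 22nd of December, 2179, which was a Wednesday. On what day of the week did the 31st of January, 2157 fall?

Count forward from the earlier date (January 31, 2157) to the later (December 22, 2179):
From January 31, 2157 to January 31, 2179: 22 years, of which 5 contain a Feb 29 — 17×365 + 5×366 = 8035 days.
January 2179: 31 − 31 = 0 days remain.
Then 10 full months totalling 303 days.
December 1–22, 2179: 22 days.
Residual: 325 days.
Total: 8360 days.
8360 mod 7 = 2, so 2 days before Wednesday is Monday.

Monday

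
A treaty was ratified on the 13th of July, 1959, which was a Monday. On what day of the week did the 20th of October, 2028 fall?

Friday

From July 13, 1959 to July 13, 2028: 69 years, of which 18 contain a Feb 29 — 51×365 + 18×366 = 25203 days.
(2000 is a leap year (divisible by 400).)
July 2028: 31 − 13 = 18 days remain.
Then August (31), September (30): 31 + 30 = 61 days.
October 1–20, 2028: 20 days.
Residual: 99 days.
Total: 25302 days.
25302 mod 7 = 4, so 4 days after Monday is Friday.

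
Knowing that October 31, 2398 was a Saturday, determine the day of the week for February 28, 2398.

Saturday

Count forward from the earlier date (February 28, 2398) to the later (October 31, 2398):
February 2398: 28 − 28 = 0 days remain (2398 is not a leap year, so February has 28 days).
Then March (31), April (30), May (31), June (30), July (31), August (31), September (30): 31 + 30 + 31 + 30 + 31 + 31 + 30 = 214 days.
October 1–31, 2398: 31 days.
Total: 0 + 214 + 31 = 245 days.
245 is a multiple of 7, so February 28, 2398 falls on the same weekday: Saturday.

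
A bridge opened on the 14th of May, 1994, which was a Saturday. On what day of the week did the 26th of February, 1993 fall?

Count forward from the earlier date (February 26, 1993) to the later (May 14, 1994):
February 1993: 28 − 26 = 2 days remain (1993 is not a leap year, so February has 28 days).
Then 14 full months totalling 426 days.
May 1–14, 1994: 14 days.
Total: 2 + 426 + 14 = 442 days.
442 mod 7 = 1, so 1 day before Saturday is Friday.

Friday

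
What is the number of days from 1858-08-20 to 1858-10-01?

42

August 1858: 31 − 20 = 11 days remain.
Then September (30): 30 days.
October 1, 1858: 1 day.
Total: 11 + 30 + 1 = 42 days.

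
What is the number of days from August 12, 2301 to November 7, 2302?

Day-of-year of August 12, 2301: 224.
Day-of-year of November 7, 2302: 311.
2301 has 365 days, so 365 − 224 = 141 days remain in 2301.
Total: 141 + 311 = 452 days.

452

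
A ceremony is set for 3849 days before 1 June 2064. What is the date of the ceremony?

17 November 2053

Count 3849 days before June 1, 2064:
Day-of-year of November 17, 2053: 321.
Day-of-year of June 1, 2064: 153.
2053 has 365 days, so 365 − 321 = 44 days remain in 2053.
Full years 2054–2063: 8 common + 2 leap = 8×365 + 2×366 = 3652 days.
Total: 44 + 3652 + 153 = 3849 days.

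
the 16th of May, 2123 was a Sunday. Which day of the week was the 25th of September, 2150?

Friday

Day-of-year of May 16, 2123: 136.
Day-of-year of September 25, 2150: 268.
2123 has 365 days, so 365 − 136 = 229 days remain in 2123.
Full years 2124–2149: 19 common + 7 leap = 19×365 + 7×366 = 9497 days.
Total: 229 + 9497 + 268 = 9994 days.
9994 mod 7 = 5, so 5 days after Sunday is Friday.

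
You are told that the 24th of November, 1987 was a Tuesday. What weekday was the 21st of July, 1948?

Count forward from the earlier date (July 21, 1948) to the later (November 24, 1987):
From July 21, 1948 to July 21, 1987: 39 years, of which 9 contain a Feb 29 — 30×365 + 9×366 = 14244 days.
July 1987: 31 − 21 = 10 days remain.
Then August (31), September (30), October (31): 31 + 30 + 31 = 92 days.
November 1–24, 1987: 24 days.
Residual: 126 days.
Total: 14370 days.
14370 mod 7 = 6, so 6 days before Tuesday is Wednesday.

Wednesday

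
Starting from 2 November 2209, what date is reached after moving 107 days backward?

18 July 2209

Count 107 days before November 2, 2209:
July 2209: 31 − 18 = 13 days remain.
Then August (31), September (30), October (31): 31 + 30 + 31 = 92 days.
November 1–2, 2209: 2 days.
Total: 13 + 92 + 2 = 107 days.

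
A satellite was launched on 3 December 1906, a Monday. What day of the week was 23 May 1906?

Count forward from the earlier date (May 23, 1906) to the later (December 3, 1906):
May 1906: 31 − 23 = 8 days remain.
Then June (30), July (31), August (31), September (30), October (31), November (30): 30 + 31 + 31 + 30 + 31 + 30 = 183 days.
December 1–3, 1906: 3 days.
Total: 8 + 183 + 3 = 194 days.
194 mod 7 = 5, so 5 days before Monday is Wednesday.

Wednesday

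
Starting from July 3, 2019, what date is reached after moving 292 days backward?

September 14, 2018

Count 292 days before July 3, 2019:
September 2018: 30 − 14 = 16 days remain.
Then 9 full months totalling 273 days.
July 1–3, 2019: 3 days.
Residual: 292 days.
Total: 292 days.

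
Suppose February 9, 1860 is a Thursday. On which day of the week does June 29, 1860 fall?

Friday

February 1860: 29 − 9 = 20 days remain (1860 is a leap year, so February has 29 days).
Then March (31), April (30), May (31): 31 + 30 + 31 = 92 days.
June 1–29, 1860: 29 days.
Total: 20 + 92 + 29 = 141 days.
141 mod 7 = 1, so 1 day after Thursday is Friday.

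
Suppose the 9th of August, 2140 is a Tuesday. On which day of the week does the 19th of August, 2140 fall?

Friday

Within August 2140: 19 − 9 = 10 days.
10 mod 7 = 3, so 3 days after Tuesday is Friday.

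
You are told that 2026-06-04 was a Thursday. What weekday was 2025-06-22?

Sunday

Count forward from the earlier date (June 22, 2025) to the later (June 4, 2026):
June 2025: 30 − 22 = 8 days remain.
Then 11 full months totalling 335 days.
June 1–4, 2026: 4 days.
Residual: 347 days.
Total: 347 days.
347 mod 7 = 4, so 4 days before Thursday is Sunday.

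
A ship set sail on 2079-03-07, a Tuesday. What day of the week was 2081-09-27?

March 7, 2079 → March 7, 2080: 366 days (2080 is a leap year).
March 7, 2080 → March 7, 2081: 365 days.
March 2081: 31 − 7 = 24 days remain.
Then April (30), May (31), June (30), July (31), August (31): 30 + 31 + 30 + 31 + 31 = 153 days.
September 1–27, 2081: 27 days.
Residual: 204 days.
Total: 935 days.
935 mod 7 = 4, so 4 days after Tuesday is Saturday.

Saturday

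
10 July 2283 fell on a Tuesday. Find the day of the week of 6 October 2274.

Count forward from the earlier date (October 6, 2274) to the later (July 10, 2283):
Day-of-year of October 6, 2274: 279.
Day-of-year of July 10, 2283: 191.
2274 has 365 days, so 365 − 279 = 86 days remain in 2274.
Full years 2275–2282: 6 common + 2 leap = 6×365 + 2×366 = 2922 days.
Total: 86 + 2922 + 191 = 3199 days.
3199 is a multiple of 7, so 6 October 2274 falls on the same weekday: Tuesday.

Tuesday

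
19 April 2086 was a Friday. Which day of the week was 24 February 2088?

April 19, 2086 → April 19, 2087: 365 days.
April 2087: 30 − 19 = 11 days remain.
Then 9 full months totalling 276 days.
February 1–24, 2088: 24 days (2088 is a leap year).
Residual: 311 days.
Total: 676 days.
676 mod 7 = 4, so 4 days after Friday is Tuesday.

Tuesday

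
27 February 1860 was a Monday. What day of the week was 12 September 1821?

Count forward from the earlier date (September 12, 1821) to the later (February 27, 1860):
Day-of-year of September 12, 1821: 255.
Day-of-year of February 27, 1860: 58.
1821 has 365 days, so 365 − 255 = 110 days remain in 1821.
Full years 1822–1859: 29 common + 9 leap = 29×365 + 9×366 = 13879 days.
Total: 110 + 13879 + 58 = 14047 days.
14047 mod 7 = 5, so 5 days before Monday is Wednesday.

Wednesday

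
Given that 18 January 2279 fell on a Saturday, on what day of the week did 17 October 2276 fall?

Tuesday

Count forward from the earlier date (October 17, 2276) to the later (January 18, 2279):
Day-of-year of October 17, 2276: 291.
Day-of-year of January 18, 2279: 18.
2276 has 366 days, so 366 − 291 = 75 days remain in 2276.
Full years: 2277: 365; 2278: 365. Sum = 730.
Total: 75 + 730 + 18 = 823 days.
823 mod 7 = 4, so 4 days before Saturday is Tuesday.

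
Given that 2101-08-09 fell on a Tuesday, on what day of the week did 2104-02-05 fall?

Tuesday

August 9, 2101 → August 9, 2102: 365 days.
August 9, 2102 → August 9, 2103: 365 days.
August 2103: 31 − 9 = 22 days remain.
Then September (30), October (31), November (30), December (31), January (31): 30 + 31 + 30 + 31 + 31 = 153 days.
February 1–5, 2104: 5 days (2104 is a leap year).
Residual: 180 days.
Total: 910 days.
910 is a multiple of 7, so 2104-02-05 falls on the same weekday: Tuesday.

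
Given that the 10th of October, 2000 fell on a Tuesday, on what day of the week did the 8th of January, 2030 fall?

Tuesday

Day-of-year of October 10, 2000: 284.
Day-of-year of January 8, 2030: 8.
2000 has 366 days, so 366 − 284 = 82 days remain in 2000.
Full years 2001–2029: 22 common + 7 leap = 22×365 + 7×366 = 10592 days.
Total: 82 + 10592 + 8 = 10682 days.
10682 is a multiple of 7, so the 8th of January, 2030 falls on the same weekday: Tuesday.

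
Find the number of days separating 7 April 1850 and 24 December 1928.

From April 7, 1850 to April 7, 1928: 78 years, of which 19 contain a Feb 29 — 59×365 + 19×366 = 28489 days.
(1900 is not a leap year (divisible by 100 but not 400).)
April 1928: 30 − 7 = 23 days remain.
Then May (31), June (30), July (31), August (31), September (30), October (31), November (30): 31 + 30 + 31 + 31 + 30 + 31 + 30 = 214 days.
December 1–24, 1928: 24 days.
Residual: 261 days.
Total: 28750 days.

28750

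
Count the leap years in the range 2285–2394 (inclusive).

Years divisible by 4: 2288, 2292, …, 2392 — 27 in all.
Of these, 2300 is divisible by 100 but not 400, so not leap.
Leap years: 27 − 1 = 26.

26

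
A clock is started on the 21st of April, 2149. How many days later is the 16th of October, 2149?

178

April 2149: 30 − 21 = 9 days remain.
Then May (31), June (30), July (31), August (31), September (30): 31 + 30 + 31 + 31 + 30 = 153 days.
October 1–16, 2149: 16 days.
Total: 9 + 153 + 16 = 178 days.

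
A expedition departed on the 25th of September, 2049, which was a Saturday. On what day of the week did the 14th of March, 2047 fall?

Count forward from the earlier date (March 14, 2047) to the later (September 25, 2049):
March 2047: 31 − 14 = 17 days remain.
Then 29 full months totalling 884 days.
September 1–25, 2049: 25 days.
Total: 17 + 884 + 25 = 926 days.
926 mod 7 = 2, so 2 days before Saturday is Thursday.

Thursday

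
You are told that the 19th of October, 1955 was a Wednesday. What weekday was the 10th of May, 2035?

Day-of-year of October 19, 1955: 292.
Day-of-year of May 10, 2035: 130.
1955 has 365 days, so 365 − 292 = 73 days remain in 1955.
Full years 1956–2034: 59 common + 20 leap = 59×365 + 20×366 = 28855 days.
Total: 73 + 28855 + 130 = 29058 days.
29058 mod 7 = 1, so 1 day after Wednesday is Thursday.

Thursday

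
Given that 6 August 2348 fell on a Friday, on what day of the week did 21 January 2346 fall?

Monday

Count forward from the earlier date (January 21, 2346) to the later (August 6, 2348):
January 21, 2346 → January 21, 2347: 365 days.
January 21, 2347 → January 21, 2348: 365 days.
January 2348: 31 − 21 = 10 days remain.
Then February 2348 (29), March (31), April (30), May (31), June (30), July (31): 29 + 31 + 30 + 31 + 30 + 31 = 182 days.
August 1–6, 2348: 6 days.
Residual: 198 days.
Total: 928 days.
928 mod 7 = 4, so 4 days before Friday is Monday.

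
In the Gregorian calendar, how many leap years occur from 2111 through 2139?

7

Years divisible by 4 in [2111, 2139]: 2112, 2116, 2120, 2124, 2128, 2132, 2136.
No century exceptions apply. Count: 7.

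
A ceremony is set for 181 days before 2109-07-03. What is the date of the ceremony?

2109-01-03

Count 181 days before July 3, 2109:
January 2109: 31 − 3 = 28 days remain.
Then February 2109 (28), March (31), April (30), May (31), June (30): 28 + 31 + 30 + 31 + 30 = 150 days.
July 1–3, 2109: 3 days.
Total: 28 + 150 + 3 = 181 days.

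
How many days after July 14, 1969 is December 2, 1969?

July 1969: 31 − 14 = 17 days remain.
Then August (31), September (30), October (31), November (30): 31 + 30 + 31 + 30 = 122 days.
December 1–2, 1969: 2 days.
Total: 17 + 122 + 2 = 141 days.

141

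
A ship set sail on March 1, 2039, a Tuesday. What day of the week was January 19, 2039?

Wednesday

Count forward from the earlier date (January 19, 2039) to the later (March 1, 2039):
January 2039: 31 − 19 = 12 days remain.
Then February 2039 (28): 28 days.
March 1, 2039: 1 day.
Total: 12 + 28 + 1 = 41 days.
41 mod 7 = 6, so 6 days before Tuesday is Wednesday.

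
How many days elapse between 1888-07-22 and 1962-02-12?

26867

From July 22, 1888 to July 22, 1961: 73 years, of which 17 contain a Feb 29 — 56×365 + 17×366 = 26662 days.
(1900 is not a leap year (divisible by 100 but not 400).)
July 1961: 31 − 22 = 9 days remain.
Then August (31), September (30), October (31), November (30), December (31), January (31): 31 + 30 + 31 + 30 + 31 + 31 = 184 days.
February 1–12, 1962: 12 days (1962 is not a leap year).
Residual: 205 days.
Total: 26867 days.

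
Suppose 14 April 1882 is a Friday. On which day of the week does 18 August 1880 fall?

Count forward from the earlier date (August 18, 1880) to the later (April 14, 1882):
August 1880: 31 − 18 = 13 days remain.
Then 19 full months totalling 577 days.
April 1–14, 1882: 14 days.
Total: 13 + 577 + 14 = 604 days.
604 mod 7 = 2, so 2 days before Friday is Wednesday.

Wednesday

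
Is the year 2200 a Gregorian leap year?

2200 is not a leap year (divisible by 100 but not 400).

No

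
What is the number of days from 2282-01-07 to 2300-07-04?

From January 7, 2282 to January 7, 2300: 18 years, of which 4 contain a Feb 29 — 14×365 + 4×366 = 6574 days.
January 2300: 31 − 7 = 24 days remain.
Then February 2300 (28), March (31), April (30), May (31), June (30): 28 + 31 + 30 + 31 + 30 = 150 days.
July 1–4, 2300: 4 days.
Residual: 178 days.
Total: 6752 days.

6752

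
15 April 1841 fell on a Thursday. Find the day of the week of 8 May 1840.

Count forward from the earlier date (May 8, 1840) to the later (April 15, 1841):
May 1840: 31 − 8 = 23 days remain.
Then 10 full months totalling 304 days.
April 1–15, 1841: 15 days.
Residual: 342 days.
Total: 342 days.
342 mod 7 = 6, so 6 days before Thursday is Friday.

Friday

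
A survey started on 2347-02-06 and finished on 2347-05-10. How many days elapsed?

93

February 2347: 28 − 6 = 22 days remain (2347 is not a leap year, so February has 28 days).
Then March (31), April (30): 31 + 30 = 61 days.
May 1–10, 2347: 10 days.
Total: 22 + 61 + 10 = 93 days.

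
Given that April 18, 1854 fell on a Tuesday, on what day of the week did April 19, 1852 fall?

Monday

Count forward from the earlier date (April 19, 1852) to the later (April 18, 1854):
April 19, 1852 → April 19, 1853: 365 days.
April 1853: 30 − 19 = 11 days remain.
Then 11 full months totalling 335 days.
April 1–18, 1854: 18 days.
Residual: 364 days.
Total: 729 days.
729 mod 7 = 1, so 1 day before Tuesday is Monday.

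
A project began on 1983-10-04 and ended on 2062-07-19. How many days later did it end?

28778

Day-of-year of October 4, 1983: 277.
Day-of-year of July 19, 2062: 200.
1983 has 365 days, so 365 − 277 = 88 days remain in 1983.
Full years 1984–2061: 58 common + 20 leap = 58×365 + 20×366 = 28490 days.
Total: 88 + 28490 + 200 = 28778 days.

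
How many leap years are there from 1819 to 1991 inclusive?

Years divisible by 4: 1820, 1824, …, 1988 — 43 in all.
Of these, 1900 is divisible by 100 but not 400, so not leap.
Leap years: 43 − 1 = 42.

42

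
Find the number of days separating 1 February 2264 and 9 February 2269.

Day-of-year of February 1, 2264: 32.
Day-of-year of February 9, 2269: 40.
2264 has 366 days, so 366 − 32 = 334 days remain in 2264.
Full years: 2265: 365; 2266: 365; 2267: 365; 2268: 366. Sum = 1461.
Total: 334 + 1461 + 40 = 1835 days.

1835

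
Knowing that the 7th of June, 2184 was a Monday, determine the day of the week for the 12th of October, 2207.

From June 7, 2184 to June 7, 2207: 23 years, of which 4 contain a Feb 29 — 19×365 + 4×366 = 8399 days.
(2200 is not a leap year (divisible by 100 but not 400).)
June 2207: 30 − 7 = 23 days remain.
Then July (31), August (31), September (30): 31 + 31 + 30 = 92 days.
October 1–12, 2207: 12 days.
Residual: 127 days.
Total: 8526 days.
8526 is a multiple of 7, so the 12th of October, 2207 falls on the same weekday: Monday.

Monday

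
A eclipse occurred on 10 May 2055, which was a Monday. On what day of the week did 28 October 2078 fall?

Friday

Day-of-year of May 10, 2055: 130.
Day-of-year of October 28, 2078: 301.
2055 has 365 days, so 365 − 130 = 235 days remain in 2055.
Full years 2056–2077: 16 common + 6 leap = 16×365 + 6×366 = 8036 days.
Total: 235 + 8036 + 301 = 8572 days.
8572 mod 7 = 4, so 4 days after Monday is Friday.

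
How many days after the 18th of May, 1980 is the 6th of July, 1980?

May 1980: 31 − 18 = 13 days remain.
Then June (30): 30 days.
July 1–6, 1980: 6 days.
Total: 13 + 30 + 6 = 49 days.

49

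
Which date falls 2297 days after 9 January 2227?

24 April 2233

Count 2297 days after January 9, 2227:
Day-of-year of January 9, 2227: 9.
Day-of-year of April 24, 2233: 114.
2227 has 365 days, so 365 − 9 = 356 days remain in 2227.
Full years: 2228: 366; 2229: 365; 2230: 365; 2231: 365; 2232: 366. Sum = 1827.
Total: 356 + 1827 + 114 = 2297 days.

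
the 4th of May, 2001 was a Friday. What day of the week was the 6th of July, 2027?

Day-of-year of May 4, 2001: 124.
Day-of-year of July 6, 2027: 187.
2001 has 365 days, so 365 − 124 = 241 days remain in 2001.
Full years 2002–2026: 19 common + 6 leap = 19×365 + 6×366 = 9131 days.
Total: 241 + 9131 + 187 = 9559 days.
9559 mod 7 = 4, so 4 days after Friday is Tuesday.

Tuesday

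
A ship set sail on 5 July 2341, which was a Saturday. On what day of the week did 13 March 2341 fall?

Thursday

Count forward from the earlier date (March 13, 2341) to the later (July 5, 2341):
March 2341: 31 − 13 = 18 days remain.
Then April (30), May (31), June (30): 30 + 31 + 30 = 91 days.
July 1–5, 2341: 5 days.
Total: 18 + 91 + 5 = 114 days.
114 mod 7 = 2, so 2 days before Saturday is Thursday.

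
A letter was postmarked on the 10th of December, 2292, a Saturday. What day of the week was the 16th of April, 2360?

Day-of-year of December 10, 2292: 345.
Day-of-year of April 16, 2360: 107.
2292 has 366 days, so 366 − 345 = 21 days remain in 2292.
Full years 2293–2359: 52 common + 15 leap = 52×365 + 15×366 = 24470 days.
Total: 21 + 24470 + 107 = 24598 days.
24598 is a multiple of 7, so the 16th of April, 2360 falls on the same weekday: Saturday.

Saturday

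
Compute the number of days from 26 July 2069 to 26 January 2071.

Day-of-year of July 26, 2069: 207.
Day-of-year of January 26, 2071: 26.
2069 has 365 days, so 365 − 207 = 158 days remain in 2069.
Full years: 2070: 365. Sum = 365.
Total: 158 + 365 + 26 = 549 days.

549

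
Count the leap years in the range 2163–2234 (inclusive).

17

Years divisible by 4: 2164, 2168, …, 2232 — 18 in all.
Of these, 2200 is divisible by 100 but not 400, so not leap.
Leap years: 18 − 1 = 17.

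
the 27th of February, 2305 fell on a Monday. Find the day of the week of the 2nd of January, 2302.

Thursday

Count forward from the earlier date (January 2, 2302) to the later (February 27, 2305):
Day-of-year of January 2, 2302: 2.
Day-of-year of February 27, 2305: 58.
2302 has 365 days, so 365 − 2 = 363 days remain in 2302.
Full years: 2303: 365; 2304: 366. Sum = 731.
Total: 363 + 731 + 58 = 1152 days.
1152 mod 7 = 4, so 4 days before Monday is Thursday.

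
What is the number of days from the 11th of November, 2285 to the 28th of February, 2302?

5952

From November 11, 2285 to November 11, 2301: 16 years, of which 3 contain a Feb 29 — 13×365 + 3×366 = 5843 days.
(2300 is not a leap year (divisible by 100 but not 400).)
November 2301: 30 − 11 = 19 days remain.
Then December (31), January (31): 31 + 31 = 62 days.
February 1–28, 2302: 28 days (2302 is not a leap year).
Residual: 109 days.
Total: 5952 days.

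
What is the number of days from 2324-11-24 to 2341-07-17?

6079

Day-of-year of November 24, 2324: 329.
Day-of-year of July 17, 2341: 198.
2324 has 366 days, so 366 − 329 = 37 days remain in 2324.
Full years 2325–2340: 12 common + 4 leap = 12×365 + 4×366 = 5844 days.
Total: 37 + 5844 + 198 = 6079 days.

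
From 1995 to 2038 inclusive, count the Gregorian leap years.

11

Years divisible by 4 in [1995, 2038]: 1996, 2000, 2004, 2008, 2012, 2016, 2020, 2024, 2028, 2032, 2036.
2000 is divisible by 400, so still leap.
No century exceptions apply. Count: 11.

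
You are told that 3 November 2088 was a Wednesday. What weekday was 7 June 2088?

Monday

Count forward from the earlier date (June 7, 2088) to the later (November 3, 2088):
June 2088: 30 − 7 = 23 days remain.
Then July (31), August (31), September (30), October (31): 31 + 31 + 30 + 31 = 123 days.
November 1–3, 2088: 3 days.
Total: 23 + 123 + 3 = 149 days.
149 mod 7 = 2, so 2 days before Wednesday is Monday.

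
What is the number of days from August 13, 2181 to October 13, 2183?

August 2181: 31 − 13 = 18 days remain.
Then 25 full months totalling 760 days.
October 1–13, 2183: 13 days.
Total: 18 + 760 + 13 = 791 days.

791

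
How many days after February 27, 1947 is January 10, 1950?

February 27, 1947 → February 27, 1948: 365 days.
February 27, 1948 → February 27, 1949: 366 days (1948 is a leap year).
February 1949: 28 − 27 = 1 day remains (1949 is not a leap year, so February has 28 days).
Then 10 full months totalling 306 days.
January 1–10, 1950: 10 days.
Residual: 317 days.
Total: 1048 days.

1048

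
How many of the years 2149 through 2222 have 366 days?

Years divisible by 4: 2152, 2156, …, 2220 — 18 in all.
Of these, 2200 is divisible by 100 but not 400, so not leap.
Leap years: 18 − 1 = 17.

17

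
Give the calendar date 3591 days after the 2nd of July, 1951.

the 1st of May, 1961

Count 3591 days after July 2, 1951:
Day-of-year of July 2, 1951: 183.
Day-of-year of May 1, 1961: 121.
1951 has 365 days, so 365 − 183 = 182 days remain in 1951.
Full years 1952–1960: 6 common + 3 leap = 6×365 + 3×366 = 3288 days.
Total: 182 + 3288 + 121 = 3591 days.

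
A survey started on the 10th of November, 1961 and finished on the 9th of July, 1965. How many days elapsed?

1337

Day-of-year of November 10, 1961: 314.
Day-of-year of July 9, 1965: 190.
1961 has 365 days, so 365 − 314 = 51 days remain in 1961.
Full years: 1962: 365; 1963: 365; 1964: 366. Sum = 1096.
Total: 51 + 1096 + 190 = 1337 days.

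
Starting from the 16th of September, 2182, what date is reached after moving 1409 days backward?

the 7th of November, 2178

Count 1409 days before September 16, 2182:
Day-of-year of November 7, 2178: 311.
Day-of-year of September 16, 2182: 259.
2178 has 365 days, so 365 − 311 = 54 days remain in 2178.
Full years: 2179: 365; 2180: 366; 2181: 365. Sum = 1096.
Total: 54 + 1096 + 259 = 1409 days.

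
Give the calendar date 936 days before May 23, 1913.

October 30, 1910

Count 936 days before May 23, 1913:
Day-of-year of October 30, 1910: 303.
Day-of-year of May 23, 1913: 143.
1910 has 365 days, so 365 − 303 = 62 days remain in 1910.
Full years: 1911: 365; 1912: 366. Sum = 731.
Total: 62 + 731 + 143 = 936 days.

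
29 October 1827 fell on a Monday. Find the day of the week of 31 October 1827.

Wednesday

Within October 1827: 31 − 29 = 2 days.
2 mod 7 = 2, so 2 days after Monday is Wednesday.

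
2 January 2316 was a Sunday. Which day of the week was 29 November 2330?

Saturday

From January 2, 2316 to January 2, 2330: 14 years, of which 4 contain a Feb 29 — 10×365 + 4×366 = 5114 days.
January 2330: 31 − 2 = 29 days remain.
Then 9 full months totalling 273 days.
November 1–29, 2330: 29 days.
Residual: 331 days.
Total: 5445 days.
5445 mod 7 = 6, so 6 days after Sunday is Saturday.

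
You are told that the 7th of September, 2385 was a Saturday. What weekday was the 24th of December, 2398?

Day-of-year of September 7, 2385: 250.
Day-of-year of December 24, 2398: 358.
2385 has 365 days, so 365 − 250 = 115 days remain in 2385.
Full years 2386–2397: 9 common + 3 leap = 9×365 + 3×366 = 4383 days.
Total: 115 + 4383 + 358 = 4856 days.
4856 mod 7 = 5, so 5 days after Saturday is Thursday.

Thursday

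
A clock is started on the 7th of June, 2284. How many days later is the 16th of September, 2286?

831

Day-of-year of June 7, 2284: 159.
Day-of-year of September 16, 2286: 259.
2284 has 366 days, so 366 − 159 = 207 days remain in 2284.
Full years: 2285: 365. Sum = 365.
Total: 207 + 365 + 259 = 831 days.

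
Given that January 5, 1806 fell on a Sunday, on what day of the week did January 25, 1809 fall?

Wednesday

Day-of-year of January 5, 1806: 5.
Day-of-year of January 25, 1809: 25.
1806 has 365 days, so 365 − 5 = 360 days remain in 1806.
Full years: 1807: 365; 1808: 366. Sum = 731.
Total: 360 + 731 + 25 = 1116 days.
1116 mod 7 = 3, so 3 days after Sunday is Wednesday.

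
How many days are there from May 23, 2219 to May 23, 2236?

Day-of-year of May 23, 2219: 143.
Day-of-year of May 23, 2236: 144.
2219 has 365 days, so 365 − 143 = 222 days remain in 2219.
Full years 2220–2235: 12 common + 4 leap = 12×365 + 4×366 = 5844 days.
Total: 222 + 5844 + 144 = 6210 days.

6210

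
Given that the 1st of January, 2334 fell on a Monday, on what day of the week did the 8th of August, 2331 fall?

Count forward from the earlier date (August 8, 2331) to the later (January 1, 2334):
Day-of-year of August 8, 2331: 220.
Day-of-year of January 1, 2334: 1.
2331 has 365 days, so 365 − 220 = 145 days remain in 2331.
Full years: 2332: 366; 2333: 365. Sum = 731.
Total: 145 + 731 + 1 = 877 days.
877 mod 7 = 2, so 2 days before Monday is Saturday.

Saturday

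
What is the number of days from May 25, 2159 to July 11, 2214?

Day-of-year of May 25, 2159: 145.
Day-of-year of July 11, 2214: 192.
2159 has 365 days, so 365 − 145 = 220 days remain in 2159.
Full years 2160–2213: 41 common + 13 leap = 41×365 + 13×366 = 19723 days.
Total: 220 + 19723 + 192 = 20135 days.

20135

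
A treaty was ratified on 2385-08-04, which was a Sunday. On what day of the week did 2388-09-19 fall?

Day-of-year of August 4, 2385: 216.
Day-of-year of September 19, 2388: 263.
2385 has 365 days, so 365 − 216 = 149 days remain in 2385.
Full years: 2386: 365; 2387: 365. Sum = 730.
Total: 149 + 730 + 263 = 1142 days.
1142 mod 7 = 1, so 1 day after Sunday is Monday.

Monday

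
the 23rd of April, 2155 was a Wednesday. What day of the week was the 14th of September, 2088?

Count forward from the earlier date (September 14, 2088) to the later (April 23, 2155):
From September 14, 2088 to September 14, 2154: 66 years, of which 15 contain a Feb 29 — 51×365 + 15×366 = 24105 days.
(2100 is not a leap year (divisible by 100 but not 400).)
September 2154: 30 − 14 = 16 days remain.
Then October (31), November (30), December (31), January (31), February 2155 (28), March (31): 31 + 30 + 31 + 31 + 28 + 31 = 182 days.
April 1–23, 2155: 23 days.
Residual: 221 days.
Total: 24326 days.
24326 mod 7 = 1, so 1 day before Wednesday is Tuesday.

Tuesday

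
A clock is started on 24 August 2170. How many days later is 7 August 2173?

1079

Day-of-year of August 24, 2170: 236.
Day-of-year of August 7, 2173: 219.
2170 has 365 days, so 365 − 236 = 129 days remain in 2170.
Full years: 2171: 365; 2172: 366. Sum = 731.
Total: 129 + 731 + 219 = 1079 days.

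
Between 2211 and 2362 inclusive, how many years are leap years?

Years divisible by 4: 2212, 2216, …, 2360 — 38 in all.
Of these, 2300 is divisible by 100 but not 400, so not leap.
Leap years: 38 − 1 = 37.

37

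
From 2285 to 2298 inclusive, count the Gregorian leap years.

3

Years divisible by 4 in [2285, 2298]: 2288, 2292, 2296.
No century exceptions apply. Count: 3.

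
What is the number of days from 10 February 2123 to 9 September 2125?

Day-of-year of February 10, 2123: 41.
Day-of-year of September 9, 2125: 252.
2123 has 365 days, so 365 − 41 = 324 days remain in 2123.
Full years: 2124: 366. Sum = 366.
Total: 324 + 366 + 252 = 942 days.

942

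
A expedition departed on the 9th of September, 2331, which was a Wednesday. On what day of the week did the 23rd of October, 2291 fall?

Count forward from the earlier date (October 23, 2291) to the later (September 9, 2331):
Day-of-year of October 23, 2291: 296.
Day-of-year of September 9, 2331: 252.
2291 has 365 days, so 365 − 296 = 69 days remain in 2291.
Full years 2292–2330: 30 common + 9 leap = 30×365 + 9×366 = 14244 days.
Total: 69 + 14244 + 252 = 14565 days.
14565 mod 7 = 5, so 5 days before Wednesday is Friday.

Friday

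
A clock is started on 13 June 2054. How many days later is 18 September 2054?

June 2054: 30 − 13 = 17 days remain.
Then July (31), August (31): 31 + 31 = 62 days.
September 1–18, 2054: 18 days.
Total: 17 + 62 + 18 = 97 days.

97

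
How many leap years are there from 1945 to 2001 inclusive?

14

Years divisible by 4: 1948, 1952, …, 2000 — 14 in all.
2000 is divisible by 400, so still leap.
No century exceptions apply. Count: 14.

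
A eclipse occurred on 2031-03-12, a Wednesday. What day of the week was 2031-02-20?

Thursday

Count forward from the earlier date (February 20, 2031) to the later (March 12, 2031):
February 2031: 28 − 20 = 8 days remain (2031 is not a leap year, so February has 28 days).
March 1–12, 2031: 12 days.
Total: 8 + 12 = 20 days.
20 mod 7 = 6, so 6 days before Wednesday is Thursday.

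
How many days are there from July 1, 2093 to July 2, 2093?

1

Within July 2093: 2 − 1 = 1 day.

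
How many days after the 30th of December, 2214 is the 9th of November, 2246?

Day-of-year of December 30, 2214: 364.
Day-of-year of November 9, 2246: 313.
2214 has 365 days, so 365 − 364 = 1 days remain in 2214.
Full years 2215–2245: 23 common + 8 leap = 23×365 + 8×366 = 11323 days.
Total: 1 + 11323 + 313 = 11637 days.

11637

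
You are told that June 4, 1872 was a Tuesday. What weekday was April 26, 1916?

Wednesday

Day-of-year of June 4, 1872: 156.
Day-of-year of April 26, 1916: 117.
1872 has 366 days, so 366 − 156 = 210 days remain in 1872.
Full years 1873–1915: 34 common + 9 leap = 34×365 + 9×366 = 15704 days.
Total: 210 + 15704 + 117 = 16031 days.
16031 mod 7 = 1, so 1 day after Tuesday is Wednesday.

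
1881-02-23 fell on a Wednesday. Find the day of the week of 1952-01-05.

Day-of-year of February 23, 1881: 54.
Day-of-year of January 5, 1952: 5.
1881 has 365 days, so 365 − 54 = 311 days remain in 1881.
Full years 1882–1951: 54 common + 16 leap = 54×365 + 16×366 = 25566 days.
Total: 311 + 25566 + 5 = 25882 days.
25882 mod 7 = 3, so 3 days after Wednesday is Saturday.

Saturday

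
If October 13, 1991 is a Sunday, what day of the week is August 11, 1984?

Saturday

Count forward from the earlier date (August 11, 1984) to the later (October 13, 1991):
From August 11, 1984 to August 11, 1991: 7 years, of which 1 contains a Feb 29 — 6×365 + 1×366 = 2556 days.
August 1991: 31 − 11 = 20 days remain.
Then September (30): 30 days.
October 1–13, 1991: 13 days.
Residual: 63 days.
Total: 2619 days.
2619 mod 7 = 1, so 1 day before Sunday is Saturday.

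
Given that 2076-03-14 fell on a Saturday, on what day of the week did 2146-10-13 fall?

Day-of-year of March 14, 2076: 74.
Day-of-year of October 13, 2146: 286.
2076 has 366 days, so 366 − 74 = 292 days remain in 2076.
Full years 2077–2145: 53 common + 16 leap = 53×365 + 16×366 = 25201 days.
Total: 292 + 25201 + 286 = 25779 days.
25779 mod 7 = 5, so 5 days after Saturday is Thursday.

Thursday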